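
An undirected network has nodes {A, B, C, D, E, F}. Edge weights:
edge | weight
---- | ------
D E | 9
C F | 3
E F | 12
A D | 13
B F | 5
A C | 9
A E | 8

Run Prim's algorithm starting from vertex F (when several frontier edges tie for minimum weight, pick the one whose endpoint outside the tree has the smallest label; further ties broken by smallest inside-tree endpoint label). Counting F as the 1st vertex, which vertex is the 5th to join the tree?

Prim's algorithm from F:
Step 1: cheapest edge leaving the tree is C F (3); add C.
Step 2: cheapest edge leaving the tree is B F (5); add B.
Step 3: cheapest edge leaving the tree is A C (9); add A.
Step 4: cheapest edge leaving the tree is A E (8); add E.
Step 5: cheapest edge leaving the tree is D E (9); add D.
Vertex order: F, C, B, A, E, D. The 5th vertex is E.

E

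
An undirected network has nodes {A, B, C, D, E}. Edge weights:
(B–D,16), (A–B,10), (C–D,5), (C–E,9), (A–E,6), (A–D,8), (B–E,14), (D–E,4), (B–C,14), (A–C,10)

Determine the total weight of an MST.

Kruskal: consider edges lightest-first.
D–E (4): add — endpoints in different components.
C–D (5): add — endpoints in different components.
A–E (6): add — endpoints in different components.
A–D (8): skip — A and D already connected.
C–E (9): skip — C and E already connected.
A–B (10): add — endpoints in different components.
MST edges: D–E, C–D, A–E, A–B; total weight 4+5+6+10 = 25.

25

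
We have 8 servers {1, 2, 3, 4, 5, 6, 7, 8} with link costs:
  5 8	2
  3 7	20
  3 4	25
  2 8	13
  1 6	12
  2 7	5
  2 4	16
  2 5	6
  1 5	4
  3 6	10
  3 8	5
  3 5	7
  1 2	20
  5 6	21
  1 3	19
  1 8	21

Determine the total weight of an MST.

Prim, starting at 3.
Step 1: cheapest edge leaving the tree is 3 8 (5); add 8.
Step 2: cheapest edge leaving the tree is 5 8 (2); add 5.
Step 3: cheapest edge leaving the tree is 1 5 (4); add 1.
Step 4: cheapest edge leaving the tree is 2 5 (6); add 2.
Step 5: cheapest edge leaving the tree is 2 7 (5); add 7.
Step 6: cheapest edge leaving the tree is 3 6 (10); add 6.
Step 7: cheapest edge leaving the tree is 2 4 (16); add 4.
MST edges: 3 8, 5 8, 1 5, 2 5, 2 7, 3 6, 2 4; total weight 5+2+4+6+5+10+16 = 48.

48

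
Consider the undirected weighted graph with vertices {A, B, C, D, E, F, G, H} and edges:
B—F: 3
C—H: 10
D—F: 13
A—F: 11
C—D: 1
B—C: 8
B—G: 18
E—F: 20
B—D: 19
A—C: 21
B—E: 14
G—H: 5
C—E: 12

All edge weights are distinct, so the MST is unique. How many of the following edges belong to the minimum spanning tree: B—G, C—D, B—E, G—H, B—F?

3

Kruskal: consider edges lightest-first.
C—D (1): add — endpoints in different components.
B—F (3): add — endpoints in different components.
G—H (5): add — endpoints in different components.
B—C (8): add — endpoints in different components.
C—H (10): add — endpoints in different components.
A—F (11): add — endpoints in different components.
C—E (12): add — endpoints in different components.
MST edge set: {C—D, B—F, G—H, B—C, C—H, A—F, C—E}.
Of the listed edges, {C—D, G—H, B—F} are in the MST → 3.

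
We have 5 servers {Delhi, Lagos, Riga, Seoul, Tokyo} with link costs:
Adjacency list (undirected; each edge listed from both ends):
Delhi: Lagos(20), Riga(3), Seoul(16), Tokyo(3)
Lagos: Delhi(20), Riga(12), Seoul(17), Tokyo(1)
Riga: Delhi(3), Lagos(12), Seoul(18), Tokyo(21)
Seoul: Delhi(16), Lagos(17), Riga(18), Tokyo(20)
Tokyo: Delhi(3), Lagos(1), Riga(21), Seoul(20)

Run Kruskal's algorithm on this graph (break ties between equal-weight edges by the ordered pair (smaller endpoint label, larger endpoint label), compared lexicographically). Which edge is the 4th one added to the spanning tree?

Delhi-Seoul

Kruskal: consider edges lightest-first.
Lagos Tokyo (1): add — endpoints in different components.
Delhi Riga (3): add — endpoints in different components.
Delhi Tokyo (3): add — endpoints in different components.
Lagos Riga (12): skip — Riga and Lagos already connected.
Delhi Seoul (16): add — endpoints in different components.
The 4th edge added is Delhi Seoul.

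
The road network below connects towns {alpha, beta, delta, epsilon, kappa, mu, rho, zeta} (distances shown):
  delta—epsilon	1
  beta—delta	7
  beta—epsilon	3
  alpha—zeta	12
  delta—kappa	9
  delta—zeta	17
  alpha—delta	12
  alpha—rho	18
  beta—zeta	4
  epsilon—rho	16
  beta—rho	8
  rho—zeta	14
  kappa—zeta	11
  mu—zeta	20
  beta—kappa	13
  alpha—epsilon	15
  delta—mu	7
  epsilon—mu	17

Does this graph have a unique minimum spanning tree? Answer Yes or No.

No

Sort edges by weight, then run Kruskal:
delta—epsilon (1): add — endpoints in different components.
beta—epsilon (3): add — endpoints in different components.
beta—zeta (4): add — endpoints in different components.
beta—delta (7): skip — beta and delta already connected.
delta—mu (7): add — endpoints in different components.
beta—rho (8): add — endpoints in different components.
delta—kappa (9): add — endpoints in different components.
kappa—zeta (11): skip — kappa and zeta already connected.
alpha—delta (12): add — endpoints in different components.
Non-tree edge alpha—zeta has weight 12, equal to the heaviest edge on its tree cycle — swapping gives another MST of the same weight. Not unique.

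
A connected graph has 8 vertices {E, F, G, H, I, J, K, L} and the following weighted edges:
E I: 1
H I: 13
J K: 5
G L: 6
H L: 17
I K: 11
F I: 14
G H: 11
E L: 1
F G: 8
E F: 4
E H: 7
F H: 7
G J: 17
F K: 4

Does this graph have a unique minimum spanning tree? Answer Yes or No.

No

Sort edges by weight, then run Kruskal:
E I (1): add — endpoints in different components.
E L (1): add — endpoints in different components.
E F (4): add — endpoints in different components.
F K (4): add — endpoints in different components.
J K (5): add — endpoints in different components.
G L (6): add — endpoints in different components.
E H (7): add — endpoints in different components.
Non-tree edge F H has weight 7, equal to the heaviest edge on its tree cycle — swapping gives another MST of the same weight. Not unique.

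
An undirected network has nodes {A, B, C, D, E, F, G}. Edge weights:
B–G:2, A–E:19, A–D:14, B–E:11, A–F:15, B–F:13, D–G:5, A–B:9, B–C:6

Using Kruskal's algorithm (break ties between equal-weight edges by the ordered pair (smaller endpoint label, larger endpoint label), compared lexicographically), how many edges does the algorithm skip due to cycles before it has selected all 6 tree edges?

0

Kruskal: consider edges lightest-first.
B–G (2): add — endpoints in different components.
D–G (5): add — endpoints in different components.
B–C (6): add — endpoints in different components.
A–B (9): add — endpoints in different components.
B–E (11): add — endpoints in different components.
B–F (13): add — endpoints in different components.
Edges rejected before the tree was complete: 0.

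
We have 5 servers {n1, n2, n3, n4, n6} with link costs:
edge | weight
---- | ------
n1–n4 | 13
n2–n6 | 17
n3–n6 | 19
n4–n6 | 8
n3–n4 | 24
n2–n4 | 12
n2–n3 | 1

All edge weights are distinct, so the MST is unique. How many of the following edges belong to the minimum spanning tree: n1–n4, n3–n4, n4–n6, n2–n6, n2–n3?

3

Sort edges by weight, then run Kruskal:
n2–n3 (1): add. Components now {n1} {n2,n3} {n6} {n4}
n4–n6 (8): add. Components now {n1} {n2,n3} {n4,n6}
n2–n4 (12): add. Components now {n1} {n2,n3,n4,n6}
n1–n4 (13): add. Components now {n1,n2,n3,n4,n6}
MST edge set: {n2–n3, n4–n6, n2–n4, n1–n4}.
Of the listed edges, {n1–n4, n4–n6, n2–n3} are in the MST → 3.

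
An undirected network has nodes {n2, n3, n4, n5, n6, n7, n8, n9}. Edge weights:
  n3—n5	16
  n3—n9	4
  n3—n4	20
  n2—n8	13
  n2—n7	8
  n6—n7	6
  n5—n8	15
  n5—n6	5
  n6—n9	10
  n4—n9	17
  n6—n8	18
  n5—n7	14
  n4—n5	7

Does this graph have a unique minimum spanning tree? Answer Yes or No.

Yes

Kruskal's algorithm — process edges by increasing weight (ties by edge label):
n3—n9 (4): add — endpoints in different components.
n5—n6 (5): add — endpoints in different components.
n6—n7 (6): add — endpoints in different components.
n4—n5 (7): add — endpoints in different components.
n2—n7 (8): add — endpoints in different components.
n6—n9 (10): add — endpoints in different components.
n2—n8 (13): add — endpoints in different components.
Every non-tree edge has weight strictly greater than the heaviest edge on the tree path between its endpoints, so the MST is unique.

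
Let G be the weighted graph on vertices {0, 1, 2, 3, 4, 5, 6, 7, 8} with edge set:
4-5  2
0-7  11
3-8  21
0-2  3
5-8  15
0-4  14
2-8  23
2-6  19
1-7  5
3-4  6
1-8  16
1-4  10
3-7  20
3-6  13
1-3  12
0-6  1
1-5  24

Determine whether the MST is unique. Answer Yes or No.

Kruskal: consider edges lightest-first.
0-6 (1): add — endpoints in different components.
4-5 (2): add — endpoints in different components.
0-2 (3): add — endpoints in different components.
1-7 (5): add — endpoints in different components.
3-4 (6): add — endpoints in different components.
1-4 (10): add — endpoints in different components.
0-7 (11): add — endpoints in different components.
1-3 (12): skip — 1 and 3 already connected.
3-6 (13): skip — 3 and 6 already connected.
0-4 (14): skip — 0 and 4 already connected.
5-8 (15): add — endpoints in different components.
Every non-tree edge has weight strictly greater than the heaviest edge on the tree path between its endpoints, so the MST is unique.

Yes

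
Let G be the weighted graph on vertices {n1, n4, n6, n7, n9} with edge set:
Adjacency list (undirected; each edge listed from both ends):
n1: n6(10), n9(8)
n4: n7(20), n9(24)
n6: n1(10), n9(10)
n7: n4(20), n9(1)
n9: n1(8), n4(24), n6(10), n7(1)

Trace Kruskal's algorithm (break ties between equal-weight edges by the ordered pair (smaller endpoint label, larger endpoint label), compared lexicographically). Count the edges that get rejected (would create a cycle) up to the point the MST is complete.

Kruskal's algorithm — process edges by increasing weight (ties by edge label):
n7—n9 (1): add. Components now {n7,n9} {n4} {n1} {n6}
n1—n9 (8): add. Components now {n1,n7,n9} {n4} {n6}
n1—n6 (10): add. Components now {n1,n6,n7,n9} {n4}
n6—n9 (10): skip — n9 and n6 already connected.
n4—n7 (20): add. Components now {n1,n4,n6,n7,n9}
Edges rejected before the tree was complete: 1.

1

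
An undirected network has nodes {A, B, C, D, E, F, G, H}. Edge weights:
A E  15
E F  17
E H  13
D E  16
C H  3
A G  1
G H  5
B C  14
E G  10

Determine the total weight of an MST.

Grow the tree from H using Prim:
Step 1: frontier [C H 3, G H 5, E H 13] → take C H (3); add C.
Step 2: frontier [B C 14, G H 5, E H 13] → take G H (5); add G.
Step 3: frontier [B C 14, A G 1, E G 10, E H 13] → take A G (1); add A.
Step 4: frontier [A E 15, B C 14, E G 10, E H 13] → take E G (10); add E.
Step 5: frontier [B C 14, D E 16, E F 17] → take B C (14); add B.
Step 6: frontier [D E 16, E F 17] → take D E (16); add D.
Step 7: frontier [E F 17] → take E F (17); add F.
MST edges: C H, G H, A G, E G, B C, D E, E F; total weight 3+5+1+10+14+16+17 = 66.

66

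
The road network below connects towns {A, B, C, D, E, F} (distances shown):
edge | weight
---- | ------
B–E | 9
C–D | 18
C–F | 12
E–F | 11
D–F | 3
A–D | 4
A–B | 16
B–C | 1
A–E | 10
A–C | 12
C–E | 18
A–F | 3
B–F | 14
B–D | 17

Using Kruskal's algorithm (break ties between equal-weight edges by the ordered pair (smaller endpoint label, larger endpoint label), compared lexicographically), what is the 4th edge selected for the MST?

Sort edges by weight, then run Kruskal:
B–C (1): add. Components now {A} {B,C} {D} {E} {F}
A–F (3): add. Components now {A,F} {B,C} {D} {E}
D–F (3): add. Components now {A,D,F} {B,C} {E}
A–D (4): skip — A and D already connected.
B–E (9): add. Components now {A,D,F} {B,C,E}
A–E (10): add. Components now {A,B,C,D,E,F}
The 4th edge added is B–E.

B-E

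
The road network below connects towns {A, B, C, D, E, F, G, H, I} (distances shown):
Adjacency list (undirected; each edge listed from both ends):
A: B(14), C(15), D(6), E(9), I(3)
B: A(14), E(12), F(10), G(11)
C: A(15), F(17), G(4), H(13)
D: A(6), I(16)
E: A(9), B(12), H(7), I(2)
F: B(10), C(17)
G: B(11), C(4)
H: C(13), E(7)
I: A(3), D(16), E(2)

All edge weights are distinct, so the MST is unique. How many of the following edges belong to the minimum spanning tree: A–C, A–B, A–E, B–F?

Kruskal: consider edges lightest-first.
E–I (2): add — endpoints in different components.
A–I (3): add — endpoints in different components.
C–G (4): add — endpoints in different components.
A–D (6): add — endpoints in different components.
E–H (7): add — endpoints in different components.
A–E (9): skip — A and E already connected.
B–F (10): add — endpoints in different components.
B–G (11): add — endpoints in different components.
B–E (12): add — endpoints in different components.
MST edge set: {E–I, A–I, C–G, A–D, E–H, B–F, B–G, B–E}.
Of the listed edges, {B–F} are in the MST → 1.

1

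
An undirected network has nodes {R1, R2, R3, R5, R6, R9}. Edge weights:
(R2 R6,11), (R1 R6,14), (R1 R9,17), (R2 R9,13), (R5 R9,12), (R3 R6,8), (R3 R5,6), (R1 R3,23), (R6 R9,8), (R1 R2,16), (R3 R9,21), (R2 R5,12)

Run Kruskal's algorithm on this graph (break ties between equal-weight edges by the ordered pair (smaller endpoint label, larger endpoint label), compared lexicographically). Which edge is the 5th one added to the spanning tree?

R1-R6

Kruskal: consider edges lightest-first.
R3 R5 (6): add — endpoints in different components.
R3 R6 (8): add — endpoints in different components.
R6 R9 (8): add — endpoints in different components.
R2 R6 (11): add — endpoints in different components.
R2 R5 (12): skip — R2 and R5 already connected.
R5 R9 (12): skip — R9 and R5 already connected.
R2 R9 (13): skip — R9 and R2 already connected.
R1 R6 (14): add — endpoints in different components.
The 5th edge added is R1 R6.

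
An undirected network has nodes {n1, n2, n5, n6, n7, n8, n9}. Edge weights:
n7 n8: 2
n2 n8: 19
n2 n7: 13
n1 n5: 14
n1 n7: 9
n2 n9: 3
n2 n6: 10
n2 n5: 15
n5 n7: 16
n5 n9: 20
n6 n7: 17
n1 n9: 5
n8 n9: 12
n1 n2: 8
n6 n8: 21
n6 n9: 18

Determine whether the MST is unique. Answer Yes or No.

Yes

Kruskal: consider edges lightest-first.
n7 n8 (2): add — endpoints in different components.
n2 n9 (3): add — endpoints in different components.
n1 n9 (5): add — endpoints in different components.
n1 n2 (8): skip — n2 and n1 already connected.
n1 n7 (9): add — endpoints in different components.
n2 n6 (10): add — endpoints in different components.
n8 n9 (12): skip — n9 and n8 already connected.
n2 n7 (13): skip — n7 and n2 already connected.
n1 n5 (14): add — endpoints in different components.
Every non-tree edge has weight strictly greater than the heaviest edge on the tree path between its endpoints, so the MST is unique.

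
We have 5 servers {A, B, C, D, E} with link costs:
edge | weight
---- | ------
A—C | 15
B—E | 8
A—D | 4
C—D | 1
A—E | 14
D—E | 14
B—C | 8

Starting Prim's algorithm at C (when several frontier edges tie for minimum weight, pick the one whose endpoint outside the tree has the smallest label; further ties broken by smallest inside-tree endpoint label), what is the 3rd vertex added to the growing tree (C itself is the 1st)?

A

Grow the tree from C using Prim:
Step 1: frontier [C—D 1, B—C 8, A—C 15] → take C—D (1); add D.
Step 2: frontier [B—C 8, A—C 15, A—D 4, D—E 14] → take A—D (4); add A.
Step 3: frontier [A—E 14, B—C 8, D—E 14] → take B—C (8); add B.
Step 4: frontier [A—E 14, B—E 8, D—E 14] → take B—E (8); add E.
Vertex order: C, D, A, B, E. The 3rd vertex is A.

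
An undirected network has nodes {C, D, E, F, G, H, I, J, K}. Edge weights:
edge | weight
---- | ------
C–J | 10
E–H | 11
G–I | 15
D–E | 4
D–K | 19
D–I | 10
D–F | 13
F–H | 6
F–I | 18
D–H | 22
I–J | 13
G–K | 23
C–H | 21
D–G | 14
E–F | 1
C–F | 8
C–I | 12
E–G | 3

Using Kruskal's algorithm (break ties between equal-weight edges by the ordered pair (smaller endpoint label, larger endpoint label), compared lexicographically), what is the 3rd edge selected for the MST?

D-E

Sort edges by weight, then run Kruskal:
E–F (1): add — endpoints in different components.
E–G (3): add — endpoints in different components.
D–E (4): add — endpoints in different components.
F–H (6): add — endpoints in different components.
C–F (8): add — endpoints in different components.
C–J (10): add — endpoints in different components.
D–I (10): add — endpoints in different components.
E–H (11): skip — E and H already connected.
C–I (12): skip — C and I already connected.
D–F (13): skip — D and F already connected.
I–J (13): skip — I and J already connected.
D–G (14): skip — D and G already connected.
G–I (15): skip — G and I already connected.
F–I (18): skip — F and I already connected.
D–K (19): add — endpoints in different components.
The 3rd edge added is D–E.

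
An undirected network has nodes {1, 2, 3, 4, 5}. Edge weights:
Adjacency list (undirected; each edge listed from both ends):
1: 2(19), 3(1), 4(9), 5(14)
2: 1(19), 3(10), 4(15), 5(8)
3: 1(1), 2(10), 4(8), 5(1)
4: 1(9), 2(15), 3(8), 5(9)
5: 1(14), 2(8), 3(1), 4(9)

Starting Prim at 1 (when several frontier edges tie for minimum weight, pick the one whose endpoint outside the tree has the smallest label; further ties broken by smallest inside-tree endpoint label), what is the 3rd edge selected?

2-5

Prim's algorithm from 1:
Step 1: frontier [1 3 1, 1 4 9, 1 5 14, 1 2 19] → take 1 3 (1); add 3.
Step 2: frontier [1 4 9, 1 5 14, 1 2 19, 3 5 1, 3 4 8, 2 3 10] → take 3 5 (1); add 5.
Step 3: frontier [1 4 9, 1 2 19, 3 4 8, 2 3 10, 2 5 8, 4 5 9] → take 2 5 (8); add 2.
Step 4: frontier [1 4 9, 2 4 15, 3 4 8, 4 5 9] → take 3 4 (8); add 4.
The 3rd edge added is 2 5.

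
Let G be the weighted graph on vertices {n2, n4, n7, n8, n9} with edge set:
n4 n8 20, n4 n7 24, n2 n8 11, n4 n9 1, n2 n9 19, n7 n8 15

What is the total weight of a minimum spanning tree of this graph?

46

Prim's algorithm from n4:
Step 1: cheapest edge leaving the tree is n4 n9 (1); add n9.
Step 2: cheapest edge leaving the tree is n2 n9 (19); add n2.
Step 3: cheapest edge leaving the tree is n2 n8 (11); add n8.
Step 4: cheapest edge leaving the tree is n7 n8 (15); add n7.
MST edges: n4 n9, n2 n9, n2 n8, n7 n8; total weight 1+19+11+15 = 46.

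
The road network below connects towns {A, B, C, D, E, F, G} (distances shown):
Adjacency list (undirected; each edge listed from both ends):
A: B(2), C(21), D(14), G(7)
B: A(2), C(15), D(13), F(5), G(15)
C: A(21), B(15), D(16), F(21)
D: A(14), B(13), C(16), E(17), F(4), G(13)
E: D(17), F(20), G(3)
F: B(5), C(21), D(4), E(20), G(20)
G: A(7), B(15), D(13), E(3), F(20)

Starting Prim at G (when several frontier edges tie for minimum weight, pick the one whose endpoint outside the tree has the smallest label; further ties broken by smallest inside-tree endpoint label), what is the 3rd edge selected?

Prim, starting at G.
Step 1: cheapest edge leaving the tree is E G (3); add E.
Step 2: cheapest edge leaving the tree is A G (7); add A.
Step 3: cheapest edge leaving the tree is A B (2); add B.
Step 4: cheapest edge leaving the tree is B F (5); add F.
Step 5: cheapest edge leaving the tree is D F (4); add D.
Step 6: cheapest edge leaving the tree is B C (15); add C.
The 3rd edge added is A B.

A-B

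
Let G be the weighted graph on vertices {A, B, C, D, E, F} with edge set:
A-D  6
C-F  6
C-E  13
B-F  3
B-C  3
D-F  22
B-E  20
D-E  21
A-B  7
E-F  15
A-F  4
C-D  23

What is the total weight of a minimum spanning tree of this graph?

29

Prim, starting at F.
Step 1: cheapest edge leaving the tree is B-F (3); add B.
Step 2: cheapest edge leaving the tree is B-C (3); add C.
Step 3: cheapest edge leaving the tree is A-F (4); add A.
Step 4: cheapest edge leaving the tree is A-D (6); add D.
Step 5: cheapest edge leaving the tree is C-E (13); add E.
MST edges: B-F, B-C, A-F, A-D, C-E; total weight 3+3+4+6+13 = 29.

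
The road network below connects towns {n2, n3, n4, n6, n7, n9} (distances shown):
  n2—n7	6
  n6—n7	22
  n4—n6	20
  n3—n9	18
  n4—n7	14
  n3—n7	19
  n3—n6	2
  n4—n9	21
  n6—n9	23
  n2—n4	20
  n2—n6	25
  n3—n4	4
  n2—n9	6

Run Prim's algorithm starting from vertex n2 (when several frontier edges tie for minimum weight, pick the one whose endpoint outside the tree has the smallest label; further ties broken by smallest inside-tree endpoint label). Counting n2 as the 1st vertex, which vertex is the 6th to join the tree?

n6

Prim's algorithm from n2:
Step 1: frontier [n2—n7 6, n2—n9 6, n2—n4 20, n2—n6 25] → take n2—n7 (6); add n7.
Step 2: frontier [n2—n9 6, n2—n4 20, n2—n6 25, n4—n7 14, n3—n7 19, n6—n7 22] → take n2—n9 (6); add n9.
Step 3: frontier [n2—n4 20, n2—n6 25, n4—n7 14, n3—n7 19, n6—n7 22, n3—n9 18, n4—n9 21, n6—n9 23] → take n4—n7 (14); add n4.
Step 4: frontier [n2—n6 25, n3—n4 4, n4—n6 20, n3—n7 19, n6—n7 22, n3—n9 18, n6—n9 23] → take n3—n4 (4); add n3.
Step 5: frontier [n2—n6 25, n3—n6 2, n4—n6 20, n6—n7 22, n6—n9 23] → take n3—n6 (2); add n6.
Vertex order: n2, n7, n9, n4, n3, n6. The 6th vertex is n6.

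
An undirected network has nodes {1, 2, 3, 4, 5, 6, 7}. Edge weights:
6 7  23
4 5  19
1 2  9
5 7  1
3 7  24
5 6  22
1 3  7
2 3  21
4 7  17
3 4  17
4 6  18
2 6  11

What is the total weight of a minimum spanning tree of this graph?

Kruskal: consider edges lightest-first.
5 7 (1): add — endpoints in different components.
1 3 (7): add — endpoints in different components.
1 2 (9): add — endpoints in different components.
2 6 (11): add — endpoints in different components.
3 4 (17): add — endpoints in different components.
4 7 (17): add — endpoints in different components.
MST edges: 5 7, 1 3, 1 2, 2 6, 3 4, 4 7; total weight 1+7+9+11+17+17 = 62.

62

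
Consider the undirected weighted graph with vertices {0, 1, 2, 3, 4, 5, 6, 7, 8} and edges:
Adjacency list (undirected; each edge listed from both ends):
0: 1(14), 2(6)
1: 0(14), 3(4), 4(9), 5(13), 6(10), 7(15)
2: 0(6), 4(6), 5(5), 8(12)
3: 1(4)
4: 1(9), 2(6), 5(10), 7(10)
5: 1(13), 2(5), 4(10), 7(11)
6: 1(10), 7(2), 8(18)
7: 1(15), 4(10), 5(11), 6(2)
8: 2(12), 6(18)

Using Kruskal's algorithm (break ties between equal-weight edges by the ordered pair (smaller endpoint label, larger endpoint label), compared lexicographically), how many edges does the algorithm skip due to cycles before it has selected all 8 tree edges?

3

Sort edges by weight, then run Kruskal:
6 7 (2): add — endpoints in different components.
1 3 (4): add — endpoints in different components.
2 5 (5): add — endpoints in different components.
0 2 (6): add — endpoints in different components.
2 4 (6): add — endpoints in different components.
1 4 (9): add — endpoints in different components.
1 6 (10): add — endpoints in different components.
4 5 (10): skip — 4 and 5 already connected.
4 7 (10): skip — 4 and 7 already connected.
5 7 (11): skip — 5 and 7 already connected.
2 8 (12): add — endpoints in different components.
Edges rejected before the tree was complete: 3.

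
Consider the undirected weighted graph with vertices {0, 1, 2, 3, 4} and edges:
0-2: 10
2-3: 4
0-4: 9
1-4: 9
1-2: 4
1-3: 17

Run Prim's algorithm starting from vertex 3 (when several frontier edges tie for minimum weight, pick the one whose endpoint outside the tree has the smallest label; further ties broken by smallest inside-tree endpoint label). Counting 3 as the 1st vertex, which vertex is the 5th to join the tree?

Prim's algorithm from 3:
Step 1: cheapest edge leaving the tree is 2-3 (4); add 2.
Step 2: cheapest edge leaving the tree is 1-2 (4); add 1.
Step 3: cheapest edge leaving the tree is 1-4 (9); add 4.
Step 4: cheapest edge leaving the tree is 0-4 (9); add 0.
Vertex order: 3, 2, 1, 4, 0. The 5th vertex is 0.

0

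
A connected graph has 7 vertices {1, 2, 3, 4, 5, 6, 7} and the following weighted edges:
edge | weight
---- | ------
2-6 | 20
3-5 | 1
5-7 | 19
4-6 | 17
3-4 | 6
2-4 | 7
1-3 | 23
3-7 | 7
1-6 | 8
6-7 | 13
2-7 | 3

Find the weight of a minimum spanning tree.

Kruskal's algorithm — process edges by increasing weight (ties by edge label):
3-5 (1): add. Components now {1} {2} {3,5} {4} {6} {7}
2-7 (3): add. Components now {1} {2,7} {3,5} {4} {6}
3-4 (6): add. Components now {1} {2,7} {3,4,5} {6}
2-4 (7): add. Components now {1} {2,3,4,5,7} {6}
3-7 (7): skip — 3 and 7 already connected.
1-6 (8): add. Components now {1,6} {2,3,4,5,7}
6-7 (13): add. Components now {1,2,3,4,5,6,7}
MST edges: 3-5, 2-7, 3-4, 2-4, 1-6, 6-7; total weight 1+3+6+7+8+13 = 38.

38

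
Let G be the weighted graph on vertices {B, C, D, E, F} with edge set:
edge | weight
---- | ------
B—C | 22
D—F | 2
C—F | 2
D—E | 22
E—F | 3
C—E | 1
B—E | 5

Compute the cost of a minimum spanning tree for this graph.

Prim, starting at B.
Step 1: frontier [B—E 5, B—C 22] → take B—E (5); add E.
Step 2: frontier [B—C 22, C—E 1, E—F 3, D—E 22] → take C—E (1); add C.
Step 3: frontier [C—F 2, E—F 3, D—E 22] → take C—F (2); add F.
Step 4: frontier [D—E 22, D—F 2] → take D—F (2); add D.
MST edges: B—E, C—E, C—F, D—F; total weight 5+1+2+2 = 10.

10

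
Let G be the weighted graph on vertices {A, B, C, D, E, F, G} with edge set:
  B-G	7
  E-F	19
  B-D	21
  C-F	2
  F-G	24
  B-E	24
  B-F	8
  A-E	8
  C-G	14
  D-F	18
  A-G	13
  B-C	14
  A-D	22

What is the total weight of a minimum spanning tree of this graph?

Sort edges by weight, then run Kruskal:
C-F (2): add. Components now {A} {B} {C,F} {D} {E} {G}
B-G (7): add. Components now {A} {B,G} {C,F} {D} {E}
A-E (8): add. Components now {A,E} {B,G} {C,F} {D}
B-F (8): add. Components now {A,E} {B,C,F,G} {D}
A-G (13): add. Components now {A,B,C,E,F,G} {D}
B-C (14): skip — B and C already connected.
C-G (14): skip — C and G already connected.
D-F (18): add. Components now {A,B,C,D,E,F,G}
MST edges: C-F, B-G, A-E, B-F, A-G, D-F; total weight 2+7+8+8+13+18 = 56.

56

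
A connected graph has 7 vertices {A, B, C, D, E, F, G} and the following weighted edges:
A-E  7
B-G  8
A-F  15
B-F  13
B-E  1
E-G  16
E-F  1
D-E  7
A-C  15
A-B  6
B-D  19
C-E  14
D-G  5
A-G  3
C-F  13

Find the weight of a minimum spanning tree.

29

Sort edges by weight, then run Kruskal:
B-E (1): add — endpoints in different components.
E-F (1): add — endpoints in different components.
A-G (3): add — endpoints in different components.
D-G (5): add — endpoints in different components.
A-B (6): add — endpoints in different components.
A-E (7): skip — A and E already connected.
D-E (7): skip — D and E already connected.
B-G (8): skip — B and G already connected.
B-F (13): skip — B and F already connected.
C-F (13): add — endpoints in different components.
MST edges: B-E, E-F, A-G, D-G, A-B, C-F; total weight 1+1+3+5+6+13 = 29.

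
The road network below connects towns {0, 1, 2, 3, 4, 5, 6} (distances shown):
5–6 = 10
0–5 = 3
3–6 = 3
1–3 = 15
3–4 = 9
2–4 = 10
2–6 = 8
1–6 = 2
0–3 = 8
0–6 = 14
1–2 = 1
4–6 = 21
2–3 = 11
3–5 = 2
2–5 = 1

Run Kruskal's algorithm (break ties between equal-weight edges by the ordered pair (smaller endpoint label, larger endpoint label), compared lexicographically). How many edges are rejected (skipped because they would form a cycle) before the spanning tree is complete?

Kruskal: consider edges lightest-first.
1–2 (1): add — endpoints in different components.
2–5 (1): add — endpoints in different components.
1–6 (2): add — endpoints in different components.
3–5 (2): add — endpoints in different components.
0–5 (3): add — endpoints in different components.
3–6 (3): skip — 3 and 6 already connected.
0–3 (8): skip — 0 and 3 already connected.
2–6 (8): skip — 2 and 6 already connected.
3–4 (9): add — endpoints in different components.
Edges rejected before the tree was complete: 3.

3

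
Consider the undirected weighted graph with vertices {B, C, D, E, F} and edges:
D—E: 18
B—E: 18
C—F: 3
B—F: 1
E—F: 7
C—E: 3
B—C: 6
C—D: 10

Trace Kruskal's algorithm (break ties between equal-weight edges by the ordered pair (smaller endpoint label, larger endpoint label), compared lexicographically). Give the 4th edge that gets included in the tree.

C-D

Sort edges by weight, then run Kruskal:
B—F (1): add. Components now {B,F} {C} {D} {E}
C—E (3): add. Components now {B,F} {C,E} {D}
C—F (3): add. Components now {B,C,E,F} {D}
B—C (6): skip — B and C already connected.
E—F (7): skip — E and F already connected.
C—D (10): add. Components now {B,C,D,E,F}
The 4th edge added is C—D.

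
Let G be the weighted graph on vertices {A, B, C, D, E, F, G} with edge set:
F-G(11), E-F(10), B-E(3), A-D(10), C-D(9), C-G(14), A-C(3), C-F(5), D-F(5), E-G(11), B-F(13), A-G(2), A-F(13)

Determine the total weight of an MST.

Grow the tree from B using Prim:
Step 1: frontier [B-E 3, B-F 13] → take B-E (3); add E.
Step 2: frontier [B-F 13, E-F 10, E-G 11] → take E-F (10); add F.
Step 3: frontier [E-G 11, C-F 5, D-F 5, F-G 11, A-F 13] → take C-F (5); add C.
Step 4: frontier [A-C 3, C-D 9, C-G 14, E-G 11, D-F 5, F-G 11, A-F 13] → take A-C (3); add A.
Step 5: frontier [A-G 2, A-D 10, C-D 9, C-G 14, E-G 11, D-F 5, F-G 11] → take A-G (2); add G.
Step 6: frontier [A-D 10, C-D 9, D-F 5] → take D-F (5); add D.
MST edges: B-E, E-F, C-F, A-C, A-G, D-F; total weight 3+10+5+3+2+5 = 28.

28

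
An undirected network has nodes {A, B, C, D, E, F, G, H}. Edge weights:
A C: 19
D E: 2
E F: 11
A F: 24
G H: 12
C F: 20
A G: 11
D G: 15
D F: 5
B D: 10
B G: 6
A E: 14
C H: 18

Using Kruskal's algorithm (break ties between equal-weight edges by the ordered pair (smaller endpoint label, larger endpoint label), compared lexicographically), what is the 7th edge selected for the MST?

C-H

Kruskal's algorithm — process edges by increasing weight (ties by edge label):
D E (2): add — endpoints in different components.
D F (5): add — endpoints in different components.
B G (6): add — endpoints in different components.
B D (10): add — endpoints in different components.
A G (11): add — endpoints in different components.
E F (11): skip — E and F already connected.
G H (12): add — endpoints in different components.
A E (14): skip — A and E already connected.
D G (15): skip — D and G already connected.
C H (18): add — endpoints in different components.
The 7th edge added is C H.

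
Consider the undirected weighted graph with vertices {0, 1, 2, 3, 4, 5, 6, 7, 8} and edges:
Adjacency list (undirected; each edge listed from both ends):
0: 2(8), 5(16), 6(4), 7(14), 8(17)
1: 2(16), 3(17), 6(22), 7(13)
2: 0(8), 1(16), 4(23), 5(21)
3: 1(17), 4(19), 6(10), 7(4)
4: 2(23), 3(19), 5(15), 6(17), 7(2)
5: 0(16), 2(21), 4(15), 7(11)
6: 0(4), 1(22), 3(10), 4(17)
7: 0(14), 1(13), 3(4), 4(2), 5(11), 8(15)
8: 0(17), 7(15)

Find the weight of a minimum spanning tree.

67

Prim, starting at 4.
Step 1: cheapest edge leaving the tree is 4 7 (2); add 7.
Step 2: cheapest edge leaving the tree is 3 7 (4); add 3.
Step 3: cheapest edge leaving the tree is 3 6 (10); add 6.
Step 4: cheapest edge leaving the tree is 0 6 (4); add 0.
Step 5: cheapest edge leaving the tree is 0 2 (8); add 2.
Step 6: cheapest edge leaving the tree is 5 7 (11); add 5.
Step 7: cheapest edge leaving the tree is 1 7 (13); add 1.
Step 8: cheapest edge leaving the tree is 7 8 (15); add 8.
MST edges: 4 7, 3 7, 3 6, 0 6, 0 2, 5 7, 1 7, 7 8; total weight 2+4+10+4+8+11+13+15 = 67.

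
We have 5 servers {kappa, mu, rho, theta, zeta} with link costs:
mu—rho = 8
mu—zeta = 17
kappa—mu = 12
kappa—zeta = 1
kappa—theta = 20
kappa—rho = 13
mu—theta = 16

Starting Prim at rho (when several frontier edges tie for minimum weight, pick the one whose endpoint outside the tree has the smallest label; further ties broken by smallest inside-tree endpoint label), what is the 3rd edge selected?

kappa-zeta

Prim's algorithm from rho:
Step 1: frontier [mu—rho 8, kappa—rho 13] → take mu—rho (8); add mu.
Step 2: frontier [kappa—mu 12, mu—theta 16, mu—zeta 17, kappa—rho 13] → take kappa—mu (12); add kappa.
Step 3: frontier [kappa—zeta 1, kappa—theta 20, mu—theta 16, mu—zeta 17] → take kappa—zeta (1); add zeta.
Step 4: frontier [kappa—theta 20, mu—theta 16] → take mu—theta (16); add theta.
The 3rd edge added is kappa—zeta.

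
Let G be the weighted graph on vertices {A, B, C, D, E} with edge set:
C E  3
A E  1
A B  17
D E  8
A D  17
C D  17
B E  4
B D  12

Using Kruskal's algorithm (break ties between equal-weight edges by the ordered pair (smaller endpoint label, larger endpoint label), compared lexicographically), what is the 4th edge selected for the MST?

D-E

Kruskal: consider edges lightest-first.
A E (1): add — endpoints in different components.
C E (3): add — endpoints in different components.
B E (4): add — endpoints in different components.
D E (8): add — endpoints in different components.
The 4th edge added is D E.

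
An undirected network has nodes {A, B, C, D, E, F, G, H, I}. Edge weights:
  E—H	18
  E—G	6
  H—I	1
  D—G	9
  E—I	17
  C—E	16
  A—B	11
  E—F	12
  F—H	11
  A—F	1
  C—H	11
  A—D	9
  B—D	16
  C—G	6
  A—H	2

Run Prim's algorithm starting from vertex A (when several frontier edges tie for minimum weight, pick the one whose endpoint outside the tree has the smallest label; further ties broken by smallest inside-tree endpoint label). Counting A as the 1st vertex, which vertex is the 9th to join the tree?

Grow the tree from A using Prim:
Step 1: cheapest edge leaving the tree is A—F (1); add F.
Step 2: cheapest edge leaving the tree is A—H (2); add H.
Step 3: cheapest edge leaving the tree is H—I (1); add I.
Step 4: cheapest edge leaving the tree is A—D (9); add D.
Step 5: cheapest edge leaving the tree is D—G (9); add G.
Step 6: cheapest edge leaving the tree is C—G (6); add C.
Step 7: cheapest edge leaving the tree is E—G (6); add E.
Step 8: cheapest edge leaving the tree is A—B (11); add B.
Vertex order: A, F, H, I, D, G, C, E, B. The 9th vertex is B.

B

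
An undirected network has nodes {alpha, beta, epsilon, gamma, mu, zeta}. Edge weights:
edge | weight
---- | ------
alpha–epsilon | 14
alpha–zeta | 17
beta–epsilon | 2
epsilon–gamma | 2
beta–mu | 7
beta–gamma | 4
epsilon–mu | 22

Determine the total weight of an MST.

Kruskal: consider edges lightest-first.
beta–epsilon (2): add. Components now {beta,epsilon} {alpha} {gamma} {mu} {zeta}
epsilon–gamma (2): add. Components now {beta,epsilon,gamma} {alpha} {mu} {zeta}
beta–gamma (4): skip — beta and gamma already connected.
beta–mu (7): add. Components now {beta,epsilon,gamma,mu} {alpha} {zeta}
alpha–epsilon (14): add. Components now {alpha,beta,epsilon,gamma,mu} {zeta}
alpha–zeta (17): add. Components now {alpha,beta,epsilon,gamma,mu,zeta}
MST edges: beta–epsilon, epsilon–gamma, beta–mu, alpha–epsilon, alpha–zeta; total weight 2+2+7+14+17 = 42.

42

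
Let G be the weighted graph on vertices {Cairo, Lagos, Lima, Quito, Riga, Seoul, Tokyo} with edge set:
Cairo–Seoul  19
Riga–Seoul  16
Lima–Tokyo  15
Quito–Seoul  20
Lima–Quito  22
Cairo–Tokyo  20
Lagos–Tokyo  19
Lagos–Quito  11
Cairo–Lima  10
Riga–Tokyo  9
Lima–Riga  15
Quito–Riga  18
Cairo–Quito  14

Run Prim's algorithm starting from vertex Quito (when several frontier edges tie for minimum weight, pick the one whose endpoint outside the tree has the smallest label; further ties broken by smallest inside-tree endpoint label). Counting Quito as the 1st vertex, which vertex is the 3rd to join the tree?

Cairo

Prim's algorithm from Quito:
Step 1: cheapest edge leaving the tree is Lagos–Quito (11); add Lagos.
Step 2: cheapest edge leaving the tree is Cairo–Quito (14); add Cairo.
Step 3: cheapest edge leaving the tree is Cairo–Lima (10); add Lima.
Step 4: cheapest edge leaving the tree is Lima–Riga (15); add Riga.
Step 5: cheapest edge leaving the tree is Riga–Tokyo (9); add Tokyo.
Step 6: cheapest edge leaving the tree is Riga–Seoul (16); add Seoul.
Vertex order: Quito, Lagos, Cairo, Lima, Riga, Tokyo, Seoul. The 3rd vertex is Cairo.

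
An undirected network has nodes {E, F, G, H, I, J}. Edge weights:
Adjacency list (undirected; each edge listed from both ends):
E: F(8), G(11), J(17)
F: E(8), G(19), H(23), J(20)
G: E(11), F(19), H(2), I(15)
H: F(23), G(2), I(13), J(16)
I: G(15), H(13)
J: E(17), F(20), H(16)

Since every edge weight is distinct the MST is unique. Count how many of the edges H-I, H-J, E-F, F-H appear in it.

3

Sort edges by weight, then run Kruskal:
G-H (2): add — endpoints in different components.
E-F (8): add — endpoints in different components.
E-G (11): add — endpoints in different components.
H-I (13): add — endpoints in different components.
G-I (15): skip — G and I already connected.
H-J (16): add — endpoints in different components.
MST edge set: {G-H, E-F, E-G, H-I, H-J}.
Of the listed edges, {H-I, H-J, E-F} are in the MST → 3.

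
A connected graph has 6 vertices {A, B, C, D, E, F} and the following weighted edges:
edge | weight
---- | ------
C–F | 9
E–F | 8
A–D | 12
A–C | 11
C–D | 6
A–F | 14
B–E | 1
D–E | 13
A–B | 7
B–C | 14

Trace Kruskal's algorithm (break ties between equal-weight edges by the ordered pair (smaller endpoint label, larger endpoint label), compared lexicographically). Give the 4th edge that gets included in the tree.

E-F

Kruskal: consider edges lightest-first.
B–E (1): add — endpoints in different components.
C–D (6): add — endpoints in different components.
A–B (7): add — endpoints in different components.
E–F (8): add — endpoints in different components.
C–F (9): add — endpoints in different components.
The 4th edge added is E–F.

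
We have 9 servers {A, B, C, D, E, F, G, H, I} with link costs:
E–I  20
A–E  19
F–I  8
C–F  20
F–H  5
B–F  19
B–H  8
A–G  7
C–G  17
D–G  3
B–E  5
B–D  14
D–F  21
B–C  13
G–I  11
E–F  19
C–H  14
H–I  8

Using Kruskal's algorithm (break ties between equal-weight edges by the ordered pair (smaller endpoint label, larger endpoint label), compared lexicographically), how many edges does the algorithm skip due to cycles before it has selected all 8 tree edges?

Kruskal: consider edges lightest-first.
D–G (3): add — endpoints in different components.
B–E (5): add — endpoints in different components.
F–H (5): add — endpoints in different components.
A–G (7): add — endpoints in different components.
B–H (8): add — endpoints in different components.
F–I (8): add — endpoints in different components.
H–I (8): skip — H and I already connected.
G–I (11): add — endpoints in different components.
B–C (13): add — endpoints in different components.
Edges rejected before the tree was complete: 1.

1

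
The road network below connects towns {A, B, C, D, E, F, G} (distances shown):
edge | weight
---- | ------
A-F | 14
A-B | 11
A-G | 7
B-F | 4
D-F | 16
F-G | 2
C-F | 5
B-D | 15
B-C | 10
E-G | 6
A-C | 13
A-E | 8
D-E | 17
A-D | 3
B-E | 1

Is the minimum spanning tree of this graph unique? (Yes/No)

Kruskal: consider edges lightest-first.
B-E (1): add — endpoints in different components.
F-G (2): add — endpoints in different components.
A-D (3): add — endpoints in different components.
B-F (4): add — endpoints in different components.
C-F (5): add — endpoints in different components.
E-G (6): skip — E and G already connected.
A-G (7): add — endpoints in different components.
Every non-tree edge has weight strictly greater than the heaviest edge on the tree path between its endpoints, so the MST is unique.

Yes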